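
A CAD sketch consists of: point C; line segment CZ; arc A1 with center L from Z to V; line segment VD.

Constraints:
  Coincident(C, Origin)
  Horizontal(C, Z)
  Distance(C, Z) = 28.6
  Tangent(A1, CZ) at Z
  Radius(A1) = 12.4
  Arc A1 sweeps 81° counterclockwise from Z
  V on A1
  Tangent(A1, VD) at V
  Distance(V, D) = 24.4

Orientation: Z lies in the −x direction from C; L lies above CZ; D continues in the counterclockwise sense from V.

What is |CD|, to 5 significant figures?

36.763

C is at the origin; CZ is horizontal with |CZ| = 28.6 and Z on the −x side, so Z = (-28.600, 0.0000). Since A1 is tangent to CZ there, LZ ⟂ CZ, so L = Z + (0, 12.4) = (-28.600, 12.400). On A1, Z sits at bearing -90° from L; an 81° counterclockwise sweep puts V at bearing -9°, so V = L + 12.4·(cos -9°, sin -9°) = (-16.353, 10.460). Since A1 is tangent to VD there, LV ⟂ VD, so VD runs along (−sin -9°, cos -9°); with |VD| = 24.4, D = (-12.536, 34.560). Then |CD| = |D − C| = 36.763.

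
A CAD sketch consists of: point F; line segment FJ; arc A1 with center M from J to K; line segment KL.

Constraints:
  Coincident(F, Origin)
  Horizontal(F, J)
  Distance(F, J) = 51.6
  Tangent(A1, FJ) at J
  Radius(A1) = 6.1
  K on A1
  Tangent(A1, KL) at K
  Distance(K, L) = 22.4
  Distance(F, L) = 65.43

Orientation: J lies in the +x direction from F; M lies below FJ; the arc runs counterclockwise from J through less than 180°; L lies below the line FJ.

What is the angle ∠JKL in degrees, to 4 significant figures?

118.0°

Checks: |MK| = 6.100 ✓; ∠(MK, KL) = 90.00° ✓; |KL| = 22.40 ✓; |FL| = 65.43 ✓.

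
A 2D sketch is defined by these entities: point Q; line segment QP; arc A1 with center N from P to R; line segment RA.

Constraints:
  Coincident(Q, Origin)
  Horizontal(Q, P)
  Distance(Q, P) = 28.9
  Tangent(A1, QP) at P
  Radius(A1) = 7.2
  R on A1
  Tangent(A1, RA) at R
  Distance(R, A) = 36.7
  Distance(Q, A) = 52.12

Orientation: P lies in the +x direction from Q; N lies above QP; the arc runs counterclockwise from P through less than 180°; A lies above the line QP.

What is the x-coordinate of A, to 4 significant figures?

27.05

Checks: ∠(NP, PQ) = 90.00° ✓; |NP| = 7.200 ✓; |NR| = 7.200 ✓; ∠(NR, RA) = 90.00° ✓; |RA| = 36.70 ✓; |QA| = 52.12 ✓.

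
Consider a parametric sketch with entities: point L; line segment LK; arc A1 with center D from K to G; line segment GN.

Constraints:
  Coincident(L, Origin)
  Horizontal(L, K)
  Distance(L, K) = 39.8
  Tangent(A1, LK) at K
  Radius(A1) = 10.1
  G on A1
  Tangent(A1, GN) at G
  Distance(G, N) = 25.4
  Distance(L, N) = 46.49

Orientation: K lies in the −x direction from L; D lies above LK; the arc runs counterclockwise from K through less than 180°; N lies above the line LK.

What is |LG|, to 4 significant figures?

31.40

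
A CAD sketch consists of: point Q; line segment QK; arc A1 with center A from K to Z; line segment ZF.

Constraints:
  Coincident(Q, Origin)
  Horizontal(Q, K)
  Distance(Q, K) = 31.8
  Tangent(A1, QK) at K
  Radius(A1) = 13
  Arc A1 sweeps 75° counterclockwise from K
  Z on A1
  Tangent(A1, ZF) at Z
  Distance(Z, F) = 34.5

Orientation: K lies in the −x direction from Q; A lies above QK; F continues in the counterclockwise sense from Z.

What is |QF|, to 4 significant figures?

44.18

Q is at the origin; Q and K share the same y with |QK| = 31.8 and K on the −x side, so K = (-31.80, 0.000). A1 meets QK tangentially, so AK is at right angles to QK, so A = K + (0, 13) = (-31.80, 13.00). On A1, K sits at bearing -90° from A; a 75° counterclockwise sweep puts Z at bearing -15°, so Z = A + 13.0·(cos -15°, sin -15°) = (-19.24, 9.635). The tangent condition forces AZ to be normal to ZF, so ZF runs along (−sin -15°, cos -15°); with |ZF| = 34.5, F = (-10.31, 42.96). Then |QF| = |F − Q| = 44.18.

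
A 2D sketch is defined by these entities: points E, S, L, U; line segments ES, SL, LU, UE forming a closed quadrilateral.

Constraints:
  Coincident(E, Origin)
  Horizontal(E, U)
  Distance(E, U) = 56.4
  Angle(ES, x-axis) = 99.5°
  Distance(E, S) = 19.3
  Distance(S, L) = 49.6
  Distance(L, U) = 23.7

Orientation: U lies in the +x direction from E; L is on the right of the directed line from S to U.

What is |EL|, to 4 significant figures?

37.62

Checks: |SL| = 49.60 ✓; |LU| = 23.70 ✓.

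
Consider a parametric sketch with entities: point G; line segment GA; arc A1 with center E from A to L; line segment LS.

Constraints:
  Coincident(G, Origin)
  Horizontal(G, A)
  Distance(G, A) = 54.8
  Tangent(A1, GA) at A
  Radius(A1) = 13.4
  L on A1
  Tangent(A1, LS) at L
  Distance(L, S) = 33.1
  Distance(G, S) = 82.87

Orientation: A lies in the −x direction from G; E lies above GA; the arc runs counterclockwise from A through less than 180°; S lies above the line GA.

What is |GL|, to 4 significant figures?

50.78

G is at the origin; GA is horizontal with |GA| = 54.8 and A on the −x side, so A = (-54.80, 0.000). The tangent condition forces EA to be normal to GA, so E = A + (0, 13.4) = (-54.80, 13.40). Since EL ⟂ LS (tangency), |ES| = √(13.4² + 33.1²) = 35.71 regardless of where L sits on A1. So S lies on both circle(G, 82.87) and circle(E, 35.71); the above-GA intersection is S = (-68.75, 46.27). L is the foot of the tangent from S: L = (-45.33, 22.88).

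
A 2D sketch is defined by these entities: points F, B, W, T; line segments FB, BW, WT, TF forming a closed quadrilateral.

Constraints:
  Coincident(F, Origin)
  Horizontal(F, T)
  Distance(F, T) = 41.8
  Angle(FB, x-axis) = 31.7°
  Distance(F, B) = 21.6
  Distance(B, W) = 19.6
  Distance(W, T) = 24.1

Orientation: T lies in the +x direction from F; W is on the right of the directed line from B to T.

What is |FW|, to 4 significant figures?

20.85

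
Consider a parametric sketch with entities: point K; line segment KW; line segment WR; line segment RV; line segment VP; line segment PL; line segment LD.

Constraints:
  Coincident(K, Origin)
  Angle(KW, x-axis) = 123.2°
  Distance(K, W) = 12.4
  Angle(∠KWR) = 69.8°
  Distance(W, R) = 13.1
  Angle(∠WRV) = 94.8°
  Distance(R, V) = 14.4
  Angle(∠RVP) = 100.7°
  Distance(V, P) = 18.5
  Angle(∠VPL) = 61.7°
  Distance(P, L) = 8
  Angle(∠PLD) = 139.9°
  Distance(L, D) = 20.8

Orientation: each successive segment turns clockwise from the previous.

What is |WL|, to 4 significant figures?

11.62

K is at the origin; KW runs at 123.2° with length 12.4, so W = (-6.790, 10.38). ∠KWR = 69.8° gives WR at 13.00° from the x-axis; with |WR| = 13.1, R = (5.974, 13.32). ∠WRV = 94.8° gives RV at -72.20° from the x-axis; with |RV| = 14.4, V = (10.38, -0.3879). ∠RVP = 100.7° gives VP at -151.5° from the x-axis; with |VP| = 18.5, P = (-5.882, -9.215). ∠VPL = 61.7° gives PL at 90.20° from the x-axis; with |PL| = 8.0, L = (-5.910, -1.215). Then |WL| = |L − W| = 11.62.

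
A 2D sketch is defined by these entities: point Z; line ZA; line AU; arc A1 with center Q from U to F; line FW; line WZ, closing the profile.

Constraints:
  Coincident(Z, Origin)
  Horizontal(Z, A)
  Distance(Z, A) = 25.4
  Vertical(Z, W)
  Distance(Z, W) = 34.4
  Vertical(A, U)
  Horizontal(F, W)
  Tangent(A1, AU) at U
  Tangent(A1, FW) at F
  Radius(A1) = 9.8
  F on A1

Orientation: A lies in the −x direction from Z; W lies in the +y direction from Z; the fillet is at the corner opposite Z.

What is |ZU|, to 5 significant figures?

35.360

Z is at the origin; Z and A share the same y with |ZA| = 25.4 and A on the −x side, so A = (-25.400, 0.0000). ZW is vertical with |ZW| = 34.4 and W on the +y side, so W = (0.0000, 34.400). The virtual corner opposite Z is at (-25.400, 34.400). Since A1 is tangent to AU there, QU ⟂ AU and the tangent condition forces QF to be normal to FW, with radius 9.8, so the center Q sits 9.8 in from both sides at Q = (-15.600, 24.600). That places the tangent points at U = (-25.400, 24.600) on AU and F = (-15.600, 34.400) on FW. Then |ZU| = |U − Z| = 35.360.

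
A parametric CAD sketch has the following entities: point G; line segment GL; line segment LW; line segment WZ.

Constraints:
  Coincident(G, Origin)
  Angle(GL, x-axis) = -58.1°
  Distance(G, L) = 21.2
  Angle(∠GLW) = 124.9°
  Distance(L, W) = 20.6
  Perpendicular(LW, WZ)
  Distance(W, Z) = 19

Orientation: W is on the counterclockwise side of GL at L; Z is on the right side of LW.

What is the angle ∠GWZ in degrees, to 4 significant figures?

118.0°

∠GLW = 124.9°, so LW runs at -58.1° + (180° − 124.9°) = -3.000° from the x-axis; with |LW| = 20.6, W = L + 20.6·(cos -3.000°, sin -3.000°) = (31.77, -19.08). The perpendicularity gives WZ at right angles to LW; with |WZ| = 19.0 on the right of LW, Z = W + 19.0·(-0.05234, -0.9986) = (30.78, -38.05). Then cos ∠GWZ = WG·WZ / (|WG||WZ|), giving 118.0°.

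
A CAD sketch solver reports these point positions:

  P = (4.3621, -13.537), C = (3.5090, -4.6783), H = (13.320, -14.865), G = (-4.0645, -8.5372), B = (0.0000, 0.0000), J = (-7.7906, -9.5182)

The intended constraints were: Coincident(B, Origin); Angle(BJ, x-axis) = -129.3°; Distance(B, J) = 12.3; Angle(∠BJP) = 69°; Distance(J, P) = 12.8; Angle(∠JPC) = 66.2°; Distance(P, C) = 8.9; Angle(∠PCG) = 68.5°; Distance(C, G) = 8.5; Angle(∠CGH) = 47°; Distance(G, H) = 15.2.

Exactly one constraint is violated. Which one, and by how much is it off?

Distance(G, H) = 15.2 — off by 3.30.

B = (0.00, 0.00) ✓; BJ at -129.3° ✓; |BJ| = 12.30 ✓; ∠BJP = 69.00° ✓; |JP| = 12.80 ✓; ∠JPC = 66.20° ✓; |PC| = 8.900 ✓; ∠PCG = 68.50° ✓; |CG| = 8.500 ✓; ∠CGH = 47.00° ✓; |GH| = 18.50 ✗.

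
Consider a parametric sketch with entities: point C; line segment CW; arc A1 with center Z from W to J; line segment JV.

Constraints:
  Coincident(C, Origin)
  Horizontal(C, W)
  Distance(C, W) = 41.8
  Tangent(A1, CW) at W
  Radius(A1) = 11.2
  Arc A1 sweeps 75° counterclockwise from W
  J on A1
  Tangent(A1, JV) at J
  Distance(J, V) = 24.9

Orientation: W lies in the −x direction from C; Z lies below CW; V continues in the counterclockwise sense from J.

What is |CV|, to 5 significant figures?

67.343

On A1, W sits at bearing 90° from Z; a 75° counterclockwise sweep puts J at bearing 165°, so J = Z + 11.2·(cos 165°, sin 165°) = (-52.618, -8.3012). A1 meets JV tangentially, so ZJ is at right angles to JV, so JV runs along (−sin 165°, cos 165°); with |JV| = 24.9, V = (-59.063, -32.353). Then |CV| = |V − C| = 67.343.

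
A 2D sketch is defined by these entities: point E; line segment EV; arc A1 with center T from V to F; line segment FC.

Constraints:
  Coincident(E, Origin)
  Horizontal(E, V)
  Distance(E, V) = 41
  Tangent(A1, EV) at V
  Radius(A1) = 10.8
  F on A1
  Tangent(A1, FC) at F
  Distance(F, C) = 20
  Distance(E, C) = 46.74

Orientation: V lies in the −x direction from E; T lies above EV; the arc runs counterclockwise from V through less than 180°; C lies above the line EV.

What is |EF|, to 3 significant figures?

32.9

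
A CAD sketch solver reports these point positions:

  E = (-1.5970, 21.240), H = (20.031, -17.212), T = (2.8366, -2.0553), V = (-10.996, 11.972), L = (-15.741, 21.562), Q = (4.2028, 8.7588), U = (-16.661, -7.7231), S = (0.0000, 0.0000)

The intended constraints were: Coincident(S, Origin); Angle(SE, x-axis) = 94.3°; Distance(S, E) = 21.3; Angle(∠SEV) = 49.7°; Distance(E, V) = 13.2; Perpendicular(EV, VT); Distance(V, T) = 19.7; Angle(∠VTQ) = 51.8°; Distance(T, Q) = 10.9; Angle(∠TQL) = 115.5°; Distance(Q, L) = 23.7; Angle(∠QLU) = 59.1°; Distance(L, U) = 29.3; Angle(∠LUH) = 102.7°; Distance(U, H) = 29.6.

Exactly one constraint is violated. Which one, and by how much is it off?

Distance(U, H) = 29.6 — off by 8.30.

S = (0.00, 0.00) ✓; SE at 94.30° ✓; |SE| = 21.30 ✓; ∠SEV = 49.70° ✓; |EV| = 13.20 ✓; ∠(EV, VT) = 90.00° ✓; |VT| = 19.70 ✓; ∠VTQ = 51.80° ✓; |TQ| = 10.90 ✓; ∠TQL = 115.5° ✓; |QL| = 23.70 ✓; ∠QLU = 59.10° ✓; |LU| = 29.30 ✓; ∠LUH = 102.7° ✓; |UH| = 37.90 ✗.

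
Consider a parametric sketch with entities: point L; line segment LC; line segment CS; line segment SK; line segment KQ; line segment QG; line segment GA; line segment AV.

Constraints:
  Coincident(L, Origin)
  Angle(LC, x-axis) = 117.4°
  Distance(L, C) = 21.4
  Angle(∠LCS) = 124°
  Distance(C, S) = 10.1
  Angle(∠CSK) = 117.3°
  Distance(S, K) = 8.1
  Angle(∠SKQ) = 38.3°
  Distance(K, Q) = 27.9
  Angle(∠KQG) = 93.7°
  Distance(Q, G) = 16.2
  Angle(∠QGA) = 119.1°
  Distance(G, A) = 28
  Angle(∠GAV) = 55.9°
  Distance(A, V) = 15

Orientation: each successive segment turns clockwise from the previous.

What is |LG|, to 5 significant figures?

37.720

∠SKQ = 38.3° gives KQ at -143.00° from the x-axis; with |KQ| = 27.9, Q = (-19.198, 10.892). ∠KQG = 93.7° gives QG at 130.70° from the x-axis; with |QG| = 16.2, G = (-29.761, 23.174). Then |LG| = |G − L| = 37.720.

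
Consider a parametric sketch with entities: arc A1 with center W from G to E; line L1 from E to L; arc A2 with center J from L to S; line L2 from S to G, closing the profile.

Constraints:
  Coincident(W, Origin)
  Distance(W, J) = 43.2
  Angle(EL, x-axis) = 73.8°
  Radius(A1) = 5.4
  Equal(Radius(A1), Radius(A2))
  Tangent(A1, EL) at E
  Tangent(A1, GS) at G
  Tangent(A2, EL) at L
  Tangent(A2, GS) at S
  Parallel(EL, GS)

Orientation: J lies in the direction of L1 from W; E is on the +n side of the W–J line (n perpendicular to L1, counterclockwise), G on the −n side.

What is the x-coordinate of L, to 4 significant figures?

6.867

Tangency of A1 to both parallel lines with radius 5.4 puts E and G at W ± 5.4·n: E = (-5.186, 1.507), G = (5.186, -1.507). Equal radii place L and S the same way about J: L = J + 5.4·n = (6.867, 42.99), S = J − 5.4·n = (17.24, 39.98). So L.x = 6.867.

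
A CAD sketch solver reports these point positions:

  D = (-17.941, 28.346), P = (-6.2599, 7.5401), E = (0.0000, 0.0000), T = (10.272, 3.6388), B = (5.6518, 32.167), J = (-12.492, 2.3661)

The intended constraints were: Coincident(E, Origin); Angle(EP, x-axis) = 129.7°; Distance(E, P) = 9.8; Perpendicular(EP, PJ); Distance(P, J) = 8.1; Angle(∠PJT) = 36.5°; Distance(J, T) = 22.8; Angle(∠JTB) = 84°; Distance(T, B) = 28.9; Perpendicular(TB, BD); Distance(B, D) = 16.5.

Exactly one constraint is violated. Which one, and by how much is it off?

Distance(B, D) = 16.5 — off by 7.40.

E = (0.00, 0.00) ✓; EP at 129.7° ✓; |EP| = 9.800 ✓; ∠(EP, PJ) = 90.00° ✓; |PJ| = 8.100 ✓; ∠PJT = 36.50° ✓; |JT| = 22.80 ✓; ∠JTB = 84.00° ✓; |TB| = 28.90 ✓; ∠(TB, BD) = 90.00° ✓; |BD| = 23.90 ✗.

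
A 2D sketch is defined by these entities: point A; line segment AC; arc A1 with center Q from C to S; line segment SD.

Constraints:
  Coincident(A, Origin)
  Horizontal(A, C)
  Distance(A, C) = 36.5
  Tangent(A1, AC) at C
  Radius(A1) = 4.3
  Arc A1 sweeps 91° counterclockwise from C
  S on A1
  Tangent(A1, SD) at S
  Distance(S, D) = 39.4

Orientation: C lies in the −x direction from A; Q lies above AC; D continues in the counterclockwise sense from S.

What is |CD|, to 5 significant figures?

43.918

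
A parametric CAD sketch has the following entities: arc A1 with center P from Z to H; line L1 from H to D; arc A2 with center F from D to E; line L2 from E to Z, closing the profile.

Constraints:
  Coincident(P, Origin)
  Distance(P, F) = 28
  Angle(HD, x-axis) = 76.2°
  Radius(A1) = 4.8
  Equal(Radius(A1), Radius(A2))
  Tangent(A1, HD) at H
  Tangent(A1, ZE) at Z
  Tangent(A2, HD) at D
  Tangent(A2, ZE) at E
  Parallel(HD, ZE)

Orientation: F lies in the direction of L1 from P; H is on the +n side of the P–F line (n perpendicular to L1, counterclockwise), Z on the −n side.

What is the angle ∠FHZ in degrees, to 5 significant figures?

80.272°

The slot axis is L1's direction at 76.2°, so u = (cos 76.2°, sin 76.2°) = (0.23853, 0.97113) and n = (−sin 76.2°, cos 76.2°) = (-0.97113, 0.23853). P is at the origin and F lies 28.0 along u from P, so F = 28.0·u = (6.6789, 27.192). Tangency of A1 to both parallel lines with radius 4.8 puts H and Z at P ± 4.8·n: H = (-4.6614, 1.1450), Z = (4.6614, -1.1450). Then cos ∠FHZ = HF·HZ / (|HF||HZ|), giving 80.272°.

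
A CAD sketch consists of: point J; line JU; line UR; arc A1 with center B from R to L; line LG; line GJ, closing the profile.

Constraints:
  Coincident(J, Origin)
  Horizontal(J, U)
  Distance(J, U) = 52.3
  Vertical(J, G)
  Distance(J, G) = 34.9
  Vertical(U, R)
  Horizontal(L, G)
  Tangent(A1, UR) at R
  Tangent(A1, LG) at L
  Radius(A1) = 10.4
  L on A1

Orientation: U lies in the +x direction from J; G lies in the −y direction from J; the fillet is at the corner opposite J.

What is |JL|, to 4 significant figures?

54.53

J is at the origin; JU is horizontal with |JU| = 52.3 and U on the +x side, so U = (52.30, 0.000). JG is vertical with |JG| = 34.9 and G on the −y side, so G = (0.000, -34.90). The virtual corner opposite J is at (52.30, -34.90). Since A1 is tangent to UR there, BR ⟂ UR and tangency of A1 to LG means the radius BL is perpendicular to LG, with radius 10.4, so the center B sits 10.4 in from both sides at B = (41.90, -24.50). That places the tangent points at R = (52.30, -24.50) on UR and L = (41.90, -34.90) on LG. Then |JL| = |L − J| = 54.53.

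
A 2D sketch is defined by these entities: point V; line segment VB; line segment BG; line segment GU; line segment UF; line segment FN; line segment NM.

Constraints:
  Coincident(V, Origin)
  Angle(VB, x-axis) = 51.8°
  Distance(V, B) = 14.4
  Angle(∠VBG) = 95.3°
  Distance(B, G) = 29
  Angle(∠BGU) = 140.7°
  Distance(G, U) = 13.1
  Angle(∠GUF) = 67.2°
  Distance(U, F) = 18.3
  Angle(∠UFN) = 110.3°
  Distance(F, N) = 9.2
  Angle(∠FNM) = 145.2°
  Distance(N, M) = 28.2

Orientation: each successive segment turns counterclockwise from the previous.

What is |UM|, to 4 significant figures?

38.72

V is at the origin; VB runs at 51.8° with length 14.4, so B = (8.905, 11.32). ∠VBG = 95.3° gives BG at 136.5° from the x-axis; with |BG| = 29.0, G = (-12.13, 31.28). ∠BGU = 140.7° gives GU at 175.8° from the x-axis; with |GU| = 13.1, U = (-25.20, 32.24). ∠GUF = 67.2° gives UF at -71.40° from the x-axis; with |UF| = 18.3, F = (-19.36, 14.89). ∠UFN = 110.3° gives FN at -1.700° from the x-axis; with |FN| = 9.2, N = (-10.16, 14.62). ∠FNM = 145.2° gives NM at 33.10° from the x-axis; with |NM| = 28.2, M = (13.46, 30.02). Then |UM| = |M − U| = 38.72.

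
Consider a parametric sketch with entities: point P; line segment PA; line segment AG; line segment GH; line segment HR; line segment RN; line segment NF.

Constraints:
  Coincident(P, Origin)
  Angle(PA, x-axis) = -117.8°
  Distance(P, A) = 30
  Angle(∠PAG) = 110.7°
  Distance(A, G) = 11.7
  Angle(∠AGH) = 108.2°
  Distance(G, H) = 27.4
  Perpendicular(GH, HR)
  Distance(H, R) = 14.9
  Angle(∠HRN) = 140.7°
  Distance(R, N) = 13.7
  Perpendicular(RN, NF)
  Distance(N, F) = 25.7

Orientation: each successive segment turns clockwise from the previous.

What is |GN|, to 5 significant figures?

31.637

GH is perpendicular to HR, so HR runs at 11.100°; with |HR| = 14.9, R = (-16.256, 4.6647). ∠HRN = 140.7° gives RN at -28.200° from the x-axis; with |RN| = 13.7, N = (-4.1819, -1.8092). Then |GN| = |N − G| = 31.637.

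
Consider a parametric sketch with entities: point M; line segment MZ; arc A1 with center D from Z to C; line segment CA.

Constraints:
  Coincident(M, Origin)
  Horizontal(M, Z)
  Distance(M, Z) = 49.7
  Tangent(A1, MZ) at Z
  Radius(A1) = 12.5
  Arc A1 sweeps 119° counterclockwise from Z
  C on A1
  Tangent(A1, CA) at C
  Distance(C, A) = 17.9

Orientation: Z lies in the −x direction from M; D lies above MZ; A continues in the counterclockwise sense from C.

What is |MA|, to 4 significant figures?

58.50

M is at the origin; M and Z share the same y with |MZ| = 49.7 and Z on the −x side, so Z = (-49.70, 0.000). A1 meets MZ tangentially, so DZ is at right angles to MZ, so D = Z + (0, 12.5) = (-49.70, 12.50). On A1, Z sits at bearing -90° from D; a 119° counterclockwise sweep puts C at bearing 29°, so C = D + 12.5·(cos 29°, sin 29°) = (-38.77, 18.56). The tangent condition forces DC to be normal to CA, so CA runs along (−sin 29°, cos 29°); with |CA| = 17.9, A = (-47.45, 34.22). Then |MA| = |A − M| = 58.50.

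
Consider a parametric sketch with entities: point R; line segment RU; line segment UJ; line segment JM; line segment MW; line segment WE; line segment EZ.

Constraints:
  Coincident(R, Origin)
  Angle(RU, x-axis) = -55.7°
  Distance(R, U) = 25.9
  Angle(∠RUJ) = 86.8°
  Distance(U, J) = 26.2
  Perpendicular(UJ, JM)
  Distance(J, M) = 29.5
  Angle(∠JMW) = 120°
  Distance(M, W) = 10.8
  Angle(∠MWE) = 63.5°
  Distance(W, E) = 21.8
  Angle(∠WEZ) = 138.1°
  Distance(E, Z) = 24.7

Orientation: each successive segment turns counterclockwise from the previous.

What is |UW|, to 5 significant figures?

38.753

R is at the origin; RU runs at -55.7° with length 25.9, so U = (14.595, -21.396). ∠RUJ = 86.8° gives UJ at 37.500° from the x-axis; with |UJ| = 26.2, J = (35.381, -5.4464). UJ ⟂ JM, so JM runs at 127.50°; with |JM| = 29.5, M = (17.423, 17.958). ∠JMW = 120.0° gives MW at -172.50° from the x-axis; with |MW| = 10.8, W = (6.7151, 16.548). Then |UW| = |W − U| = 38.753.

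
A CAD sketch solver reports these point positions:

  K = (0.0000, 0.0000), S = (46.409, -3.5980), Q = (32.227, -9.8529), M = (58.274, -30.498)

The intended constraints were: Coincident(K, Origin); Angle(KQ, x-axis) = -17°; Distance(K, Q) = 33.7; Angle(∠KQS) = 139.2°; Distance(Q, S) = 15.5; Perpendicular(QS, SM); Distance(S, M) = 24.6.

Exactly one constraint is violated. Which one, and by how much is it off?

Distance(S, M) = 24.6 — off by 4.80.

K = (0.00, 0.00) ✓; KQ at -17.00° ✓; |KQ| = 33.70 ✓; ∠KQS = 139.2° ✓; |QS| = 15.50 ✓; ∠(QS, SM) = 90.00° ✓; |SM| = 29.40 ✗.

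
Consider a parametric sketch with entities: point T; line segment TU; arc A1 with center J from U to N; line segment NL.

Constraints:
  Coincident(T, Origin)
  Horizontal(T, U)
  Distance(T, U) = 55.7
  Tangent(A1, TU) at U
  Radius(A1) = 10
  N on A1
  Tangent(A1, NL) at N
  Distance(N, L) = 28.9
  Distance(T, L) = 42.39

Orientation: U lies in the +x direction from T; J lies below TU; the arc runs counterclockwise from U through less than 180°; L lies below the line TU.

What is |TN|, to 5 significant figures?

47.585

Checks: |JN| = 10.00 ✓; ∠(JN, NL) = 90.00° ✓; |NL| = 28.90 ✓; |TL| = 42.39 ✓.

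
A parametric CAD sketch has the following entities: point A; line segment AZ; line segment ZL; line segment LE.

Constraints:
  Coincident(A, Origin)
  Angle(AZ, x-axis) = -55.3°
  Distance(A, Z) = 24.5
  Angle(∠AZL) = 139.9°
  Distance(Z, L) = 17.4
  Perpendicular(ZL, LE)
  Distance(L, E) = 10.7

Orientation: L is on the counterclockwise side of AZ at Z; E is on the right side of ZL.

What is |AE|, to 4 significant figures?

44.80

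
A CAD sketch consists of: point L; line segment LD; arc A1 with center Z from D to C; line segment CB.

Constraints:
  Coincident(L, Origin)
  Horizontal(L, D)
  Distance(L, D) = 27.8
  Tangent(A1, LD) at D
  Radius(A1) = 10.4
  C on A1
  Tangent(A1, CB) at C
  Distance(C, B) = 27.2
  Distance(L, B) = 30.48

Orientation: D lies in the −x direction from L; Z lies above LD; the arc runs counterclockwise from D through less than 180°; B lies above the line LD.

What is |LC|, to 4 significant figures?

19.39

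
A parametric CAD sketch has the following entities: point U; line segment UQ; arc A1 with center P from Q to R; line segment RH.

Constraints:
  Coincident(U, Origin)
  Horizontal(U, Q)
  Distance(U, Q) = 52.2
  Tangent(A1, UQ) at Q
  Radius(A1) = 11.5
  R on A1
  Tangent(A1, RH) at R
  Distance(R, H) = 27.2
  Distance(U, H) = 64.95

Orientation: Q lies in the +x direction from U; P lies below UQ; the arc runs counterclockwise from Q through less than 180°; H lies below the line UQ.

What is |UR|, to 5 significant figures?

44.101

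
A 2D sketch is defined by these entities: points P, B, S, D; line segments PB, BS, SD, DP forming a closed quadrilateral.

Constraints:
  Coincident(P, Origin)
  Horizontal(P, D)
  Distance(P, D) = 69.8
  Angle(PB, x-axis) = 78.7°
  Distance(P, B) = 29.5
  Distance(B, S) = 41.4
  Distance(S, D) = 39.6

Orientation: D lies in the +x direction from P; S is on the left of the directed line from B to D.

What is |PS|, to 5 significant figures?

57.115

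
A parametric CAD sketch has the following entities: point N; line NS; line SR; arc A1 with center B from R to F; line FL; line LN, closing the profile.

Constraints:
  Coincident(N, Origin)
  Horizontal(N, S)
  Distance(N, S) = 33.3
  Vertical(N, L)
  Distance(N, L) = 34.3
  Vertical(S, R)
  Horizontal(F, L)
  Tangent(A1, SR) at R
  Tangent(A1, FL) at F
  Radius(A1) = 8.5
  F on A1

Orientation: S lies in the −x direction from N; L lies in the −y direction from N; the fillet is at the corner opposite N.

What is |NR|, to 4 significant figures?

42.13

N is at the origin; N and S share the same y with |NS| = 33.3 and S on the −x side, so S = (-33.30, 0.000). NL is vertical with |NL| = 34.3 and L on the −y side, so L = (0.000, -34.30). The virtual corner opposite N is at (-33.30, -34.30). Tangency of A1 to SR means the radius BR is perpendicular to SR and tangency of A1 to FL means the radius BF is perpendicular to FL, with radius 8.5, so the center B sits 8.5 in from both sides at B = (-24.80, -25.80). That places the tangent points at R = (-33.30, -25.80) on SR and F = (-24.80, -34.30) on FL. Then |NR| = |R − N| = 42.13.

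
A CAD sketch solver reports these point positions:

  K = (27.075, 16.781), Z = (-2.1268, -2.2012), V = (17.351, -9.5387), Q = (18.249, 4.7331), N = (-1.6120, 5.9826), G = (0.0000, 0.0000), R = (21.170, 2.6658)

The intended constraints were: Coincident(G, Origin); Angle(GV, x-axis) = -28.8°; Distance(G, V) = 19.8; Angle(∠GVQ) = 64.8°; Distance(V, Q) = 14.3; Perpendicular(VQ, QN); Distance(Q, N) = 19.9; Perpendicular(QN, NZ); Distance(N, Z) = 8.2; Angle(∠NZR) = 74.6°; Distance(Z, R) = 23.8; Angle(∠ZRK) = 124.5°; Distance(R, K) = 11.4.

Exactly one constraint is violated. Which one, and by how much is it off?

Distance(R, K) = 11.4 — off by 3.90.

G = (0.00, 0.00) ✓; GV at -28.80° ✓; |GV| = 19.80 ✓; ∠GVQ = 64.80° ✓; |VQ| = 14.30 ✓; ∠(VQ, QN) = 90.00° ✓; |QN| = 19.90 ✓; ∠(QN, NZ) = 90.00° ✓; |NZ| = 8.200 ✓; ∠NZR = 74.60° ✓; |ZR| = 23.80 ✓; ∠ZRK = 124.5° ✓; |RK| = 15.30 ✗.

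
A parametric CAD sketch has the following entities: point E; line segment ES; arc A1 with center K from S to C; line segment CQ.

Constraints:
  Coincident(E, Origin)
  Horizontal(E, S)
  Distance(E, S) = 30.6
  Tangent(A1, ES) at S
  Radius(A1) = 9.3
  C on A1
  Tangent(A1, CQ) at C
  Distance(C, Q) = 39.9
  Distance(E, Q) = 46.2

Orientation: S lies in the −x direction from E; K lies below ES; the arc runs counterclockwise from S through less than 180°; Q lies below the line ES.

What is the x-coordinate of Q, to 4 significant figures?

-10.49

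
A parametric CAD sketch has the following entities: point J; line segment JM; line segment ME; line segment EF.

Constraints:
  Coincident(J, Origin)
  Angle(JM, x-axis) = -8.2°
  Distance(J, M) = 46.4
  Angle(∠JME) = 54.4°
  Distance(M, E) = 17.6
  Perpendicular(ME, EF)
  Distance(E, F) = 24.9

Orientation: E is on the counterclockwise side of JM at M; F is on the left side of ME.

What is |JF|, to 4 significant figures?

15.91

J is at the origin; JM runs at -8.2° with length 46.4, so M = 46.4·(cos -8.2°, sin -8.2°) = (45.93, -6.618). ∠JME = 54.4°, so ME runs at -8.2° + (180° − 54.4°) = 117.4° from the x-axis; with |ME| = 17.6, E = M + 17.6·(cos 117.4°, sin 117.4°) = (37.83, 9.008). ME is perpendicular to EF; with |EF| = 24.9 on the left of ME, F = E + 24.9·(-0.8878, -0.4602) = (15.72, -2.451). Then |JF| = |F − J| = 15.91.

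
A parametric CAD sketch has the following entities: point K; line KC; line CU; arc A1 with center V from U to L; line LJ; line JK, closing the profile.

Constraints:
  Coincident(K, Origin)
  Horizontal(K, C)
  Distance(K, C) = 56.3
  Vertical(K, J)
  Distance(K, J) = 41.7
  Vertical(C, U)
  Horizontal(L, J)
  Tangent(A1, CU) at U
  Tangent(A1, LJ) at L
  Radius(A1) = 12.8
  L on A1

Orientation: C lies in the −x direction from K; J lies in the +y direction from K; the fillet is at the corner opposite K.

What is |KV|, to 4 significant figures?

52.23

K and J share the same x with |KJ| = 41.7 and J on the +y side, so J = (0.000, 41.70). The virtual corner opposite K is at (-56.30, 41.70). Tangency of A1 to CU means the radius VU is perpendicular to CU and tangency of A1 to LJ means the radius VL is perpendicular to LJ, with radius 12.8, so the center V sits 12.8 in from both sides at V = (-43.50, 28.90). Then |KV| = |V − K| = 52.23.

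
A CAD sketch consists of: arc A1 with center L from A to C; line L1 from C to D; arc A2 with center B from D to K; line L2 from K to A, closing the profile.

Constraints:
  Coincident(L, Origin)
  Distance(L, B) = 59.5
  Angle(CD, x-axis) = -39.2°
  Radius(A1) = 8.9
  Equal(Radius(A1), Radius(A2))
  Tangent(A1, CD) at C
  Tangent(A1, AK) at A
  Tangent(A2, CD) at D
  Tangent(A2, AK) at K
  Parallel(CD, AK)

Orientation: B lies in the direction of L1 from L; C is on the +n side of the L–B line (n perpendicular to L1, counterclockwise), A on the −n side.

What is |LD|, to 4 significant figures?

60.16

The slot axis is L1's direction at -39.2°, so u = (cos -39.2°, sin -39.2°) = (0.7749, -0.6320) and n = (−sin -39.2°, cos -39.2°) = (0.6320, 0.7749). L is at the origin and B lies 59.5 along u from L, so B = 59.5·u = (46.11, -37.61). Tangency of A1 to both parallel lines with radius 8.9 puts C and A at L ± 8.9·n: C = (5.625, 6.897), A = (-5.625, -6.897). Equal radii place D and K the same way about B: D = B + 8.9·n = (51.73, -30.71), K = B − 8.9·n = (40.48, -44.50). Then |LD| = |D − L| = 60.16.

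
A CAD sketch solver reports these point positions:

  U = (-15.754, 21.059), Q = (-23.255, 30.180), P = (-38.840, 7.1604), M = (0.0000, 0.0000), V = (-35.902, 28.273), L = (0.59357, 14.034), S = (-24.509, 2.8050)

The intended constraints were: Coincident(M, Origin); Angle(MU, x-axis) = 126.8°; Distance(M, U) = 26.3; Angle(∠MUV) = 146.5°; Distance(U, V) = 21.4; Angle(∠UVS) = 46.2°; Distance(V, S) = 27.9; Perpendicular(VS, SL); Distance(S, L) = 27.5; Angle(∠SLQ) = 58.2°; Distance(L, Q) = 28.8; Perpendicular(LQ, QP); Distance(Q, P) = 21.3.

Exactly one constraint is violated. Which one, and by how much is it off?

Distance(Q, P) = 21.3 — off by 6.50.

M = (0.00, 0.00) ✓; MU at 126.8° ✓; |MU| = 26.30 ✓; ∠MUV = 146.5° ✓; |UV| = 21.40 ✓; ∠UVS = 46.20° ✓; |VS| = 27.90 ✓; ∠(VS, SL) = 90.00° ✓; |SL| = 27.50 ✓; ∠SLQ = 58.20° ✓; |LQ| = 28.80 ✓; ∠(LQ, QP) = 90.00° ✓; |QP| = 27.80 ✗.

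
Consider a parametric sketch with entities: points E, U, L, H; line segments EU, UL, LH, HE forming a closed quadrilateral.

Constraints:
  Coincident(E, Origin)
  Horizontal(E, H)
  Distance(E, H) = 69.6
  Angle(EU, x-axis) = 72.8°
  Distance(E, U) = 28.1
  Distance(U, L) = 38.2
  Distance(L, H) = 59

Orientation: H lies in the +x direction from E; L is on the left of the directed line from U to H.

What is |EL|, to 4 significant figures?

63.28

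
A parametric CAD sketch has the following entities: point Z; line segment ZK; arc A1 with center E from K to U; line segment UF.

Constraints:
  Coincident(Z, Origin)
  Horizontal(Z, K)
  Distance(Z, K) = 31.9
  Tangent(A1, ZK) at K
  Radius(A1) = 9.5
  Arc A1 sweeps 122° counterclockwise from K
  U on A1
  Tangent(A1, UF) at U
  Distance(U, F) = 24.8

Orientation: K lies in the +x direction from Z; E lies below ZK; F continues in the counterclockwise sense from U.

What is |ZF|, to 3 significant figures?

51.3

Z is at the origin; ZK is horizontal with |ZK| = 31.9 and K on the +x side, so K = (31.9, 0.00). Tangency of A1 to ZK means the radius EK is perpendicular to ZK, so E = K + (0, -9.5) = (31.9, -9.50). On A1, K sits at bearing 90° from E; a 122° counterclockwise sweep puts U at bearing 212°, so U = E + 9.5·(cos 212°, sin 212°) = (23.8, -14.5). Tangency of A1 to UF means the radius EU is perpendicular to UF, so UF runs along (−sin 212°, cos 212°); with |UF| = 24.8, F = (37.0, -35.6). Then |ZF| = |F − Z| = 51.3.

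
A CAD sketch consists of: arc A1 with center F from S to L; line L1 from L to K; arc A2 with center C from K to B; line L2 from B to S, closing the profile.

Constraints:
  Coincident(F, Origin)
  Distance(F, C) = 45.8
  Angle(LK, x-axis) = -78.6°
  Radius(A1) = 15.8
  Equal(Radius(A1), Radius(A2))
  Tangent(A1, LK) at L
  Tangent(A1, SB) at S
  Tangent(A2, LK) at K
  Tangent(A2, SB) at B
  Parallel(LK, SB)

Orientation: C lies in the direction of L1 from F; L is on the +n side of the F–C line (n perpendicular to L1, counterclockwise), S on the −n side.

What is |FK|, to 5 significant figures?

48.449

The slot axis is L1's direction at -78.6°, so u = (cos -78.6°, sin -78.6°) = (0.19766, -0.98027) and n = (−sin -78.6°, cos -78.6°) = (0.98027, 0.19766). F is at the origin and C lies 45.8 along u from F, so C = 45.8·u = (9.0527, -44.896). Tangency of A1 to both parallel lines with radius 15.8 puts L and S at F ± 15.8·n: L = (15.488, 3.1230), S = (-15.488, -3.1230). Equal radii place K and B the same way about C: K = C + 15.8·n = (24.541, -41.773), B = C − 15.8·n = (-6.4356, -48.019). Then |FK| = |K − F| = 48.449.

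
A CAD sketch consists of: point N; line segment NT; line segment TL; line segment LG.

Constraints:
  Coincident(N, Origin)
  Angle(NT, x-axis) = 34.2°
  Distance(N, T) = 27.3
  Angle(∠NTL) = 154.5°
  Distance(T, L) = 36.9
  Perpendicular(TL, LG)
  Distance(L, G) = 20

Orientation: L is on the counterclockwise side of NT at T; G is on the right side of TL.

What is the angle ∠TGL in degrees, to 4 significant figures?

61.54°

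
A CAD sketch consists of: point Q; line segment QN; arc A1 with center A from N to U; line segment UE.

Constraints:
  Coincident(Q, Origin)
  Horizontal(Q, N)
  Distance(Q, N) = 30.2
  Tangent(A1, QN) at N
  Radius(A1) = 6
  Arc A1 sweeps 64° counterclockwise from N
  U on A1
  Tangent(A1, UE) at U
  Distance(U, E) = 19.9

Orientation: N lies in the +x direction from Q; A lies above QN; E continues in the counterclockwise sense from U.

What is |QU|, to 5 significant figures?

35.752

Q is at the origin; Q and N share the same y with |QN| = 30.2 and N on the +x side, so N = (30.200, 0.0000). The tangent condition forces AN to be normal to QN, so A = N + (0, 6) = (30.200, 6.0000). On A1, N sits at bearing -90° from A; a 64° counterclockwise sweep puts U at bearing -26°, so U = A + 6.0·(cos -26°, sin -26°) = (35.593, 3.3698). Then |QU| = |U − Q| = 35.752.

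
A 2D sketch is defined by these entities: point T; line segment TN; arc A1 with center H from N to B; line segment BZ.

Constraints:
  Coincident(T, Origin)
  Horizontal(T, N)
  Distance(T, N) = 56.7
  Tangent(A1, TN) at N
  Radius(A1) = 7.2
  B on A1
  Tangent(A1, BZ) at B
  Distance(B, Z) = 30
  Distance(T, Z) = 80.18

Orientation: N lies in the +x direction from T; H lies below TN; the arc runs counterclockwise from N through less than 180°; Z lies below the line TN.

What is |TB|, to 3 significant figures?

53.1

T is at the origin; T and N share the same y with |TN| = 56.7 and N on the +x side, so N = (56.7, 0.00). Tangency of A1 to TN means the radius HN is perpendicular to TN, so H = N + (0, -7.2) = (56.7, -7.20). Since HB ⟂ BZ (tangency), |HZ| = √(7.2² + 30.0²) = 30.9 regardless of where B sits on A1. So Z lies on both circle(T, 80.18) and circle(H, 30.9); the below-TN intersection is Z = (72.9, -33.5). B is the foot of the tangent from Z: B = (51.6, -12.3).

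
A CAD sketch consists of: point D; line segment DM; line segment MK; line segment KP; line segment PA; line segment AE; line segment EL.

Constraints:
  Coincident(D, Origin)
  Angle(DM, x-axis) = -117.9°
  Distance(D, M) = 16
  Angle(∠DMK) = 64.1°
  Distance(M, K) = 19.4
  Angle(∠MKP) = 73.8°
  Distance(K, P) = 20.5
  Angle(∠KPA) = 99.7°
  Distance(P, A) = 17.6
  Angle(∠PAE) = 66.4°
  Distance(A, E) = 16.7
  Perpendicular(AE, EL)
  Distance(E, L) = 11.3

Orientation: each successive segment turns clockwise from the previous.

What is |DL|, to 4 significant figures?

9.173

∠PAE = 66.4° gives AE at -173.9° from the x-axis; with |AE| = 16.7, E = (-7.566, -8.536). The perpendicularity gives EL at right angles to AE, so EL runs at 96.10°; with |EL| = 11.3, L = (-8.767, 2.700). Then |DL| = |L − D| = 9.173.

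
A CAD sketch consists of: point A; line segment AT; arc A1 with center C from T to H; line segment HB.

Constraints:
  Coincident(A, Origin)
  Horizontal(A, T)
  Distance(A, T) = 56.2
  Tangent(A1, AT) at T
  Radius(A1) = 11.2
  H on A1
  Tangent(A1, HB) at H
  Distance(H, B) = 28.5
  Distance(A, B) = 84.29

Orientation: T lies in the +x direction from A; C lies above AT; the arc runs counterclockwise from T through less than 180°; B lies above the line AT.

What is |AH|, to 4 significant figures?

66.90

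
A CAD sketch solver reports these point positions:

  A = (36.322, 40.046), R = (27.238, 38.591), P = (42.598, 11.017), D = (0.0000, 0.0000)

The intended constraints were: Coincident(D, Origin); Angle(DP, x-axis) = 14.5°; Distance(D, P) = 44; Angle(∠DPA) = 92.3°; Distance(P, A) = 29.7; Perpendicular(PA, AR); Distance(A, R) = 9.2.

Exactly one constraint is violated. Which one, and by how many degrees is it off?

Perpendicular(PA, AR) — off by 3.10°.

D = (0.00, 0.00) ✓; DP at 14.50° ✓; |DP| = 44.00 ✓; ∠DPA = 92.30° ✓; |PA| = 29.70 ✓; ∠(PA, AR) = 86.90° ✗; |AR| = 9.200 ✓.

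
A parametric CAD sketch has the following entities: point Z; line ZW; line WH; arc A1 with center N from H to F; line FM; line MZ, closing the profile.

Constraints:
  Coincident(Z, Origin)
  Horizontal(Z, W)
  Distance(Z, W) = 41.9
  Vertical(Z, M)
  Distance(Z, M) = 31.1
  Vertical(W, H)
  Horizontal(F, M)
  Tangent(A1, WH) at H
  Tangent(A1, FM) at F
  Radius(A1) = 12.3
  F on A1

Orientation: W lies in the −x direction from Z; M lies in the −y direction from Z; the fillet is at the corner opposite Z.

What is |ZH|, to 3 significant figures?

45.9

The virtual corner opposite Z is at (-41.9, -31.1). Tangency of A1 to WH means the radius NH is perpendicular to WH and the tangent condition forces NF to be normal to FM, with radius 12.3, so the center N sits 12.3 in from both sides at N = (-29.6, -18.8). That places the tangent points at H = (-41.9, -18.8) on WH and F = (-29.6, -31.1) on FM. Then |ZH| = |H − Z| = 45.9.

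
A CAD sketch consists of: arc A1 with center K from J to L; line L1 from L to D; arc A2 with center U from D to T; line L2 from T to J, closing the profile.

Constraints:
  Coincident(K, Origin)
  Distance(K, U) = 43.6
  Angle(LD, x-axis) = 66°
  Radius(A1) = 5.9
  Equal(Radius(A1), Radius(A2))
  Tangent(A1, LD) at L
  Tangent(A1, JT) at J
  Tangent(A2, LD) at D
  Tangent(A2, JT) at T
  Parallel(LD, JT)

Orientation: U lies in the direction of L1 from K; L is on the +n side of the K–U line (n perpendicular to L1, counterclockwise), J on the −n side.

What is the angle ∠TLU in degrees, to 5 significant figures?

7.4373°

Tangency of A1 to both parallel lines with radius 5.9 puts L and J at K ± 5.9·n: L = (-5.3899, 2.3997), J = (5.3899, -2.3997). Equal radii place D and T the same way about U: D = U + 5.9·n = (12.344, 42.230), T = U − 5.9·n = (23.124, 37.431). Then cos ∠TLU = LT·LU / (|LT||LU|), giving 7.4373°.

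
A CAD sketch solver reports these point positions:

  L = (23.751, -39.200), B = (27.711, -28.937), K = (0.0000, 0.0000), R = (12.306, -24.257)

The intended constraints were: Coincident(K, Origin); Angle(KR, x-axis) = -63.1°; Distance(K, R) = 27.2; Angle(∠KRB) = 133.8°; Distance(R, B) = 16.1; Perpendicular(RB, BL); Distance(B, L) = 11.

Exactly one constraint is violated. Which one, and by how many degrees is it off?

Perpendicular(RB, BL) — off by 4.20°.

K = (0.00, 0.00) ✓; KR at -63.10° ✓; |KR| = 27.20 ✓; ∠KRB = 133.8° ✓; |RB| = 16.10 ✓; ∠(RB, BL) = 94.20° ✗; |BL| = 11.00 ✓.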